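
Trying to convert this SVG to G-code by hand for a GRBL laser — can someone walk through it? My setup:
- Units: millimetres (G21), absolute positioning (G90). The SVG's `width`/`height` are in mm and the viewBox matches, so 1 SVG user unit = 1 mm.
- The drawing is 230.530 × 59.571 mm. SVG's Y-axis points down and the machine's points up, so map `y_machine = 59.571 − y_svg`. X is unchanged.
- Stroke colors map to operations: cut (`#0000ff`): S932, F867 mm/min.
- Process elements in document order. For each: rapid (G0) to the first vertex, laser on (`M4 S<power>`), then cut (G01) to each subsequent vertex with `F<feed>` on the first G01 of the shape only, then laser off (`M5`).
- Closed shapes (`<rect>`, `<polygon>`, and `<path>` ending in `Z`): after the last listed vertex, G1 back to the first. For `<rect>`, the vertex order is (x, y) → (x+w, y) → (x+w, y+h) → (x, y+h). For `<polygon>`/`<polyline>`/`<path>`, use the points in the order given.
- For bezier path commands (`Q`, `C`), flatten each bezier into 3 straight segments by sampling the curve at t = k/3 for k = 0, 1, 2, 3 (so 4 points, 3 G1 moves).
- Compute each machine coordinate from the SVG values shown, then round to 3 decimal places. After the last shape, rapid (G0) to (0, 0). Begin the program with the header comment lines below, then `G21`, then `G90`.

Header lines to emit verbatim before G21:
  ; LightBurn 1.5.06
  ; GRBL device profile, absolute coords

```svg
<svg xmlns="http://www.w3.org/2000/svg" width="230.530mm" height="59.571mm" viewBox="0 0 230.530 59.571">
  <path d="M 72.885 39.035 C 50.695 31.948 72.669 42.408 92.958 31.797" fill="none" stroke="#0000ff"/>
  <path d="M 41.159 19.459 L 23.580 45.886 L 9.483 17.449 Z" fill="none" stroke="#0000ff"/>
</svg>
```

; LightBurn 1.5.06
; GRBL device profile, absolute coords
G21
G90
G0 X72.885 Y20.536
M4 S932
G01 X63.718 Y23.204 F867
G01 X73.805 Y22.756
G01 X92.958 Y27.774
M5
G0 X41.159 Y40.112
M4 S932
G01 X23.580 Y13.685 F867
G01 X9.483 Y42.122
G01 X41.159 Y40.112
M5
G0 X0.000 Y0.000

viewBox `0 0 230.530 59.571` with mm width/height → 1 unit = 1 mm. Flip: y_m = 59.571 − y_svg.

**Shape 1** — `<path>` cubic bezier, stroke `#0000ff` → cut (S932, F867). Control points (SVG): P0=(72.885,39.035), P1=(50.695,31.948), P2=(72.669,42.408), P3=(92.958,31.797); sampled at t=k/3. Machine vertices: (72.885,20.536) → (63.718,23.204) → (73.805,22.756) → (92.958,27.774). Open path.

**Shape 2** — `<path>` regular polygon, stroke `#0000ff` → cut (S932, F867). Machine vertices: (41.159,40.112) → (23.580,13.685) → (9.483,42.122) → (41.159,40.112). Closed: final G1 returns to the first vertex.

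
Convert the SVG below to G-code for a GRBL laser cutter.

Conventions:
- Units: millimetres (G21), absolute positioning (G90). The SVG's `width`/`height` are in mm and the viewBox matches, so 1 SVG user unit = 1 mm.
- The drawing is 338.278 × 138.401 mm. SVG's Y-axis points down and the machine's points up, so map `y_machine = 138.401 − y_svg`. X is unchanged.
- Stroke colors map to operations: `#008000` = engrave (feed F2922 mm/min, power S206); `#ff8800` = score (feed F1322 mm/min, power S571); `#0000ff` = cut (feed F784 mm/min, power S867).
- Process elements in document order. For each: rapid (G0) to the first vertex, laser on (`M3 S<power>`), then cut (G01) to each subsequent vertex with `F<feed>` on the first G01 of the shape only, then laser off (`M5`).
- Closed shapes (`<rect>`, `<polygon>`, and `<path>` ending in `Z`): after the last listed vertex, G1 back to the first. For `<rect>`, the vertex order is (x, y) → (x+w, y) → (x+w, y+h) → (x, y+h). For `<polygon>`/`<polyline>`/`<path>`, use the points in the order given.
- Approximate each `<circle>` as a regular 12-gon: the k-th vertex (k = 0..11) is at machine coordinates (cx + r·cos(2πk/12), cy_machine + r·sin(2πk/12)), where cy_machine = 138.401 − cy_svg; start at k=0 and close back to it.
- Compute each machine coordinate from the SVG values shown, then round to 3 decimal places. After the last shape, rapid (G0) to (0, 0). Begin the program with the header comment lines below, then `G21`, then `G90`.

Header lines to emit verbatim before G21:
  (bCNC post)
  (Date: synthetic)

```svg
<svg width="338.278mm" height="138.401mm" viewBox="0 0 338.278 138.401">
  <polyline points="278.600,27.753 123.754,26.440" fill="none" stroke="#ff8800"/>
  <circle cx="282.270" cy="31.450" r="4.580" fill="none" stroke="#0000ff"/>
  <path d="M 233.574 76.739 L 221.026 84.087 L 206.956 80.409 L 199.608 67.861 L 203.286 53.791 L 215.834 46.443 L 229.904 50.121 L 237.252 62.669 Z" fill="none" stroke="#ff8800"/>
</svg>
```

1 u = 1 mm; y_m = 138.401 − y.

[1] `<polyline>` line segment, #ff8800→score S571 F1322: (278.600,110.648) → (123.754,111.961)

[2] `<circle>` circle, #0000ff→cut S867 F784: (286.850,106.951) → (286.236,109.241) → (284.560,110.917) → (282.270,111.531) → (279.980,110.917) → (278.304,109.241) → (277.690,106.951) → (278.304,104.661) → (279.980,102.985) → (282.270,102.371) → (284.560,102.985) → (286.236,104.661) → (286.850,106.951) (closed)

[3] `<path>` regular polygon, #ff8800→score S571 F1322: (233.574,61.662) → (221.026,54.314) → (206.956,57.992) → (199.608,70.540) → (203.286,84.610) → (215.834,91.958) → (229.904,88.280) → (237.252,75.732) → (233.574,61.662) (closed)

(bCNC post)
(Date: synthetic)
G21
G90
G0 X278.600 Y110.648
M3 S571
G01 X123.754 Y111.961 F1322
M5
G0 X286.850 Y106.951
M3 S867
G01 X286.236 Y109.241 F784
G01 X284.560 Y110.917
G01 X282.270 Y111.531
G01 X279.980 Y110.917
G01 X278.304 Y109.241
G01 X277.690 Y106.951
G01 X278.304 Y104.661
G01 X279.980 Y102.985
G01 X282.270 Y102.371
G01 X284.560 Y102.985
G01 X286.236 Y104.661
G01 X286.850 Y106.951
M5
G0 X233.574 Y61.662
M3 S571
G01 X221.026 Y54.314 F1322
G01 X206.956 Y57.992
G01 X199.608 Y70.540
G01 X203.286 Y84.610
G01 X215.834 Y91.958
G01 X229.904 Y88.280
G01 X237.252 Y75.732
G01 X233.574 Y61.662
M5
G0 X0.000 Y0.000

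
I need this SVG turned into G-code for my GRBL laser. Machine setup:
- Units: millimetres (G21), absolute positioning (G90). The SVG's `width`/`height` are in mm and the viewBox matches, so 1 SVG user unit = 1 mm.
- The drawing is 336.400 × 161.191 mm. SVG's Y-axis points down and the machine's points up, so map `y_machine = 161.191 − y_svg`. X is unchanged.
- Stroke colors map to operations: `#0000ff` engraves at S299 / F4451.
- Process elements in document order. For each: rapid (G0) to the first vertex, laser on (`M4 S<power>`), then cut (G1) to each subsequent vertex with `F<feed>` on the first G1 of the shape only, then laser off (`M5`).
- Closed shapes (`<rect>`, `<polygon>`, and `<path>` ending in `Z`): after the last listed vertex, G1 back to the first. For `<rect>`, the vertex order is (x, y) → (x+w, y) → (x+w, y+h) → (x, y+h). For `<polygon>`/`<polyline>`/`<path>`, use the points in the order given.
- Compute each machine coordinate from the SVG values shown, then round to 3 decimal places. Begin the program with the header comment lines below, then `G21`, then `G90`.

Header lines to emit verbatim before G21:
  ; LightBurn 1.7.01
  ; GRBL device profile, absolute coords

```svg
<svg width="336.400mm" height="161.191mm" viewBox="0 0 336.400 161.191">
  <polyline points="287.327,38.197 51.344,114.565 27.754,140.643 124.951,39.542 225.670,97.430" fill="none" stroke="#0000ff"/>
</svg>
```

1 u = 1 mm; y_m = 161.191 − y.

[1] `<polyline>` open polyline, #0000ff→engrave S299 F4451: (287.327,122.994) → (51.344,46.626) → (27.754,20.548) → (124.951,121.649) → (225.670,63.761)

; LightBurn 1.7.01
; GRBL device profile, absolute coords
G21
G90
G0 X287.327 Y122.994
M4 S299
G1 X51.344 Y46.626 F4451
G1 X27.754 Y20.548
G1 X124.951 Y121.649
G1 X225.670 Y63.761
M5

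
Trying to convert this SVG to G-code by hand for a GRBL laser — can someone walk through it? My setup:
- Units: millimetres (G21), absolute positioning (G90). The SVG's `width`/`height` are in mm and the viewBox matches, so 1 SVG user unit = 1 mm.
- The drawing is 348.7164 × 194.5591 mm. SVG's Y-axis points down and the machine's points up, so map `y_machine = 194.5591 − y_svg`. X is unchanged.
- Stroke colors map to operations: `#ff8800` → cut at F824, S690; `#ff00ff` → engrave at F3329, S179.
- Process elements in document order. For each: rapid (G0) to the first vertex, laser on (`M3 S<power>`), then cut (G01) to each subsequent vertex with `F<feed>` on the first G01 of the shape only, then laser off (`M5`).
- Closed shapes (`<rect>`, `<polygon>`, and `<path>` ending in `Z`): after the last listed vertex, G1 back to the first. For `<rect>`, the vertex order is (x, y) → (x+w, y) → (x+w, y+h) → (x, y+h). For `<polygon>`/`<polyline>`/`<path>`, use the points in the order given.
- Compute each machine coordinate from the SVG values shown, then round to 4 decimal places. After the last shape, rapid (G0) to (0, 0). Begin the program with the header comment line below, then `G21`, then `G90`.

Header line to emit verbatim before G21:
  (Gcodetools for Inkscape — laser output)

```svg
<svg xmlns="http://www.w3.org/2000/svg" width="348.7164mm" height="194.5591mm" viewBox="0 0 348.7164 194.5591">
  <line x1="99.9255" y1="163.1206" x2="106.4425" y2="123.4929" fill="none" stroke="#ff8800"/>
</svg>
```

(Gcodetools for Inkscape — laser output)
G21
G90
G0 X99.9255 Y31.4385
M3 S690
G01 X106.4425 Y71.0662 F824
M5
G0 X0.0000 Y0.0000

viewBox `0 0 348.7164 194.5591` with mm width/height → 1 unit = 1 mm. Flip: y_m = 194.5591 − y_svg.

**Shape 1** — `<line>` line segment, stroke `#ff8800` → cut (S690, F824). Machine vertices: (99.9255,31.4385) → (106.4425,71.0662). Open path.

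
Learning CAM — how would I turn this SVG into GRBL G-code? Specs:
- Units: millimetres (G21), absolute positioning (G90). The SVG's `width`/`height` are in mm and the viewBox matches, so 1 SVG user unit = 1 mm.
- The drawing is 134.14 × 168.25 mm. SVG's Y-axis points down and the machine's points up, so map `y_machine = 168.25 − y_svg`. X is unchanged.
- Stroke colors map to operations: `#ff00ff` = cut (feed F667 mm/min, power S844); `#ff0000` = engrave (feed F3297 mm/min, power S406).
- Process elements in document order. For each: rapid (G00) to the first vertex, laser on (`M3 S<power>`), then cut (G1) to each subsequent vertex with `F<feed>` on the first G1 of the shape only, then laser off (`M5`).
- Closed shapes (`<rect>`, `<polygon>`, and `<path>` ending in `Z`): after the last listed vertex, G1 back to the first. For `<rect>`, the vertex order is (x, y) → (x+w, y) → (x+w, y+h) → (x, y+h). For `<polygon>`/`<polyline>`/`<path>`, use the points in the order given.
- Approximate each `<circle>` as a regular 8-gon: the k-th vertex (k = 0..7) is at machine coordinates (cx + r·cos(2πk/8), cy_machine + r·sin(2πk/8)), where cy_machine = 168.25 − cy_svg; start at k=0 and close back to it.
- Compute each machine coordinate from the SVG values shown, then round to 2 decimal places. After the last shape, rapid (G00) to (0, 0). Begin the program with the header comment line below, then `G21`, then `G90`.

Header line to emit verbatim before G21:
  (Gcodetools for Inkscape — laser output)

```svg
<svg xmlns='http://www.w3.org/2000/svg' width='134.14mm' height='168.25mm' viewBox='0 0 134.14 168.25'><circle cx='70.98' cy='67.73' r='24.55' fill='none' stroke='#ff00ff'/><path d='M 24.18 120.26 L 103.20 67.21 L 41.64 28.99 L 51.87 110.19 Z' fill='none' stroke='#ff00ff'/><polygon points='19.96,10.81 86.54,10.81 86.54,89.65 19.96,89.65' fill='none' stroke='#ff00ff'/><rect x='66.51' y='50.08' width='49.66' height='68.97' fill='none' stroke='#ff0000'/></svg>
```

Since the viewBox matches the mm dimensions, user units are millimetres directly. The only transform is the Y-flip y_m = 168.25 − y_svg.

Shape 1 is a circle drawn with `<circle>`. Its stroke #ff00ff means cut at S844, F667. After flipping Y the toolpath is (95.53,100.52) → (88.34,117.88) → (70.98,125.07) → (53.62,117.88) → (46.43,100.52) → (53.62,83.16) → (70.98,75.97) → (88.34,83.16) → (95.53,100.52), returning to the start.

Shape 2 is a closed polygon drawn with `<path>`. Its stroke #ff00ff means cut at S844, F667. After flipping Y the toolpath is (24.18,47.99) → (103.20,101.04) → (41.64,139.26) → (51.87,58.06) → (24.18,47.99), returning to the start.

Shape 3 is a rectangle drawn with `<polygon>`. Its stroke #ff00ff means cut at S844, F667. After flipping Y the toolpath is (19.96,157.44) → (86.54,157.44) → (86.54,78.60) → (19.96,78.60) → (19.96,157.44), returning to the start.

Shape 4 is a rectangle drawn with `<rect>`. Its stroke #ff0000 means engrave at S406, F3297. After flipping Y the toolpath is (66.51,118.17) → (116.17,118.17) → (116.17,49.20) → (66.51,49.20) → (66.51,118.17), returning to the start.

(Gcodetools for Inkscape — laser output)
G21
G90
G00 X95.53 Y100.52
M3 S844
G1 X88.34 Y117.88 F667
G1 X70.98 Y125.07
G1 X53.62 Y117.88
G1 X46.43 Y100.52
G1 X53.62 Y83.16
G1 X70.98 Y75.97
G1 X88.34 Y83.16
G1 X95.53 Y100.52
M5
G00 X24.18 Y47.99
M3 S844
G1 X103.20 Y101.04 F667
G1 X41.64 Y139.26
G1 X51.87 Y58.06
G1 X24.18 Y47.99
M5
G00 X19.96 Y157.44
M3 S844
G1 X86.54 Y157.44 F667
G1 X86.54 Y78.60
G1 X19.96 Y78.60
G1 X19.96 Y157.44
M5
G00 X66.51 Y118.17
M3 S406
G1 X116.17 Y118.17 F3297
G1 X116.17 Y49.20
G1 X66.51 Y49.20
G1 X66.51 Y118.17
M5
G00 X0.00 Y0.00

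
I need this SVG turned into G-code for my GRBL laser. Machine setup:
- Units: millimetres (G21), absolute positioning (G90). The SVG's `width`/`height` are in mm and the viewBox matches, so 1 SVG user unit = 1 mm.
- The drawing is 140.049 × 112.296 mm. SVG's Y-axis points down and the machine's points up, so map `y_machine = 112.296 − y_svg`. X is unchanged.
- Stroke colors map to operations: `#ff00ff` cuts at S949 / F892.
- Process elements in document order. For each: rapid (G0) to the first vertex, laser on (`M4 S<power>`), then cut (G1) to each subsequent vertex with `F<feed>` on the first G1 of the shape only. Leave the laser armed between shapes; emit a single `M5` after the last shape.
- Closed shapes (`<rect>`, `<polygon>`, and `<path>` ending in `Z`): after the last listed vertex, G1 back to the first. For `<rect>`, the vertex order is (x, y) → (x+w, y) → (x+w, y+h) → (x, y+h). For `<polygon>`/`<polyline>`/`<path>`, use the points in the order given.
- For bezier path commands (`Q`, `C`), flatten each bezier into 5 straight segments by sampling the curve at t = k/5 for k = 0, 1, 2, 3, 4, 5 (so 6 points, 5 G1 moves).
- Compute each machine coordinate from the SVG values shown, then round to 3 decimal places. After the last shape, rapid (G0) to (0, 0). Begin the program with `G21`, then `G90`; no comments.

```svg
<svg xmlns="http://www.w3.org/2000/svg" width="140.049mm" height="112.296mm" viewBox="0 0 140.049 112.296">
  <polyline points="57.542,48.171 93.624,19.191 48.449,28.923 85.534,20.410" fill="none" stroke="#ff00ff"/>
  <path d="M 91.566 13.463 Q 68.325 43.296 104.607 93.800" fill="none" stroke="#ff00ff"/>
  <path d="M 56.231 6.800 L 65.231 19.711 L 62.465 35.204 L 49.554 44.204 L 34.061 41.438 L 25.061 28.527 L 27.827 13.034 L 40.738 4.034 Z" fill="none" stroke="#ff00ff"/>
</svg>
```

G21
G90
G0 X57.542 Y64.125
M4 S949
G1 X93.624 Y93.105 F892
G1 X48.449 Y83.373
G1 X85.534 Y91.886
G0 X91.566 Y98.833
M4 S949
G1 X84.651 Y86.073 F892
G1 X82.497 Y71.659
G1 X85.105 Y55.592
G1 X92.475 Y37.871
G1 X104.607 Y18.496
G0 X56.231 Y105.496
M4 S949
G1 X65.231 Y92.585 F892
G1 X62.465 Y77.092
G1 X49.554 Y68.092
G1 X34.061 Y70.858
G1 X25.061 Y83.769
G1 X27.827 Y99.262
G1 X40.738 Y108.262
G1 X56.231 Y105.496
M5
G0 X0.000 Y0.000

viewBox `0 0 140.049 112.296` with mm width/height → 1 unit = 1 mm. Flip: y_m = 112.296 − y_svg.

**Shape 1** — `<polyline>` open polyline, stroke `#ff00ff` → cut (S949, F892). Machine vertices: (57.542,64.125) → (93.624,93.105) → (48.449,83.373) → (85.534,91.886). Open path.

**Shape 2** — `<path>` quadratic bezier, stroke `#ff00ff` → cut (S949, F892). Control points (SVG): P0=(91.566,13.463), P1=(68.325,43.296), P2=(104.607,93.800); sampled at t=k/5. Machine vertices: (91.566,98.833) → (84.651,86.073) → (82.497,71.659) → (85.105,55.592) → (92.475,37.871) → (104.607,18.496). Open path.

**Shape 3** — `<path>` regular polygon, stroke `#ff00ff` → cut (S949, F892). Machine vertices: (56.231,105.496) → (65.231,92.585) → (62.465,77.092) → (49.554,68.092) → (34.061,70.858) → (25.061,83.769) → (27.827,99.262) → (40.738,108.262) → (56.231,105.496). Closed: final G1 returns to the first vertex.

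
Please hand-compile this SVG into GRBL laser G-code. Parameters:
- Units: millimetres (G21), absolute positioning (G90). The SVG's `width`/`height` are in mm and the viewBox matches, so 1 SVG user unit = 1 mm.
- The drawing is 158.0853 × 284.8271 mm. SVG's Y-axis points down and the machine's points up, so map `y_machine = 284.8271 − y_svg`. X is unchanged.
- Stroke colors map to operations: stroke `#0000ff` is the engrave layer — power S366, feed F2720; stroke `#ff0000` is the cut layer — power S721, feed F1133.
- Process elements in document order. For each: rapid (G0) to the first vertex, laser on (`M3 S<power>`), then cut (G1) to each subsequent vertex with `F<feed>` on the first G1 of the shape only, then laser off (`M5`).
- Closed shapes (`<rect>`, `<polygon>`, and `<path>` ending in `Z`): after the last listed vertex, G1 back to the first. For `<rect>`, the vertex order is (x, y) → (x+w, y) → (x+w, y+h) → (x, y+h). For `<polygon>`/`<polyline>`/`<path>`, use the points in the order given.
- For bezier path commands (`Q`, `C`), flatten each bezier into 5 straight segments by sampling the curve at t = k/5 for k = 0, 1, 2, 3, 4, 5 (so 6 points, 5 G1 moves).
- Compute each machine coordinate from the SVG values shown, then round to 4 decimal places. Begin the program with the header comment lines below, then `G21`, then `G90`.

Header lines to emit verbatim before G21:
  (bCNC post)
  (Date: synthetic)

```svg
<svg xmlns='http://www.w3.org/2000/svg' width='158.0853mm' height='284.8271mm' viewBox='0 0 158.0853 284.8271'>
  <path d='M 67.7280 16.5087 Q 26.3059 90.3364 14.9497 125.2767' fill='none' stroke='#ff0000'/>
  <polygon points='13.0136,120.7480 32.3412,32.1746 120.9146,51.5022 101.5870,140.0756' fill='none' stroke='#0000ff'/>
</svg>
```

Since the viewBox matches the mm dimensions, user units are millimetres directly. The only transform is the Y-flip y_m = 284.8271 − y_svg.

Shape 1 is a quadratic bezier drawn with `<path>`. Its stroke #ff0000 means cut at S721, F1133. After flipping Y the toolpath is (67.7280,268.3184) → (52.3618,240.3428) → (39.4009,215.4782) → (28.8452,193.7246) → (20.6948,175.0820) → (14.9497,159.5504).

Shape 2 is a regular polygon drawn with `<polygon>`. Its stroke #0000ff means engrave at S366, F2720. After flipping Y the toolpath is (13.0136,164.0791) → (32.3412,252.6525) → (120.9146,233.3249) → (101.5870,144.7515) → (13.0136,164.0791), returning to the start.

(bCNC post)
(Date: synthetic)
G21
G90
G0 X67.7280 Y268.3184
M3 S721
G1 X52.3618 Y240.3428 F1133
G1 X39.4009 Y215.4782
G1 X28.8452 Y193.7246
G1 X20.6948 Y175.0820
G1 X14.9497 Y159.5504
M5
G0 X13.0136 Y164.0791
M3 S366
G1 X32.3412 Y252.6525 F2720
G1 X120.9146 Y233.3249
G1 X101.5870 Y144.7515
G1 X13.0136 Y164.0791
M5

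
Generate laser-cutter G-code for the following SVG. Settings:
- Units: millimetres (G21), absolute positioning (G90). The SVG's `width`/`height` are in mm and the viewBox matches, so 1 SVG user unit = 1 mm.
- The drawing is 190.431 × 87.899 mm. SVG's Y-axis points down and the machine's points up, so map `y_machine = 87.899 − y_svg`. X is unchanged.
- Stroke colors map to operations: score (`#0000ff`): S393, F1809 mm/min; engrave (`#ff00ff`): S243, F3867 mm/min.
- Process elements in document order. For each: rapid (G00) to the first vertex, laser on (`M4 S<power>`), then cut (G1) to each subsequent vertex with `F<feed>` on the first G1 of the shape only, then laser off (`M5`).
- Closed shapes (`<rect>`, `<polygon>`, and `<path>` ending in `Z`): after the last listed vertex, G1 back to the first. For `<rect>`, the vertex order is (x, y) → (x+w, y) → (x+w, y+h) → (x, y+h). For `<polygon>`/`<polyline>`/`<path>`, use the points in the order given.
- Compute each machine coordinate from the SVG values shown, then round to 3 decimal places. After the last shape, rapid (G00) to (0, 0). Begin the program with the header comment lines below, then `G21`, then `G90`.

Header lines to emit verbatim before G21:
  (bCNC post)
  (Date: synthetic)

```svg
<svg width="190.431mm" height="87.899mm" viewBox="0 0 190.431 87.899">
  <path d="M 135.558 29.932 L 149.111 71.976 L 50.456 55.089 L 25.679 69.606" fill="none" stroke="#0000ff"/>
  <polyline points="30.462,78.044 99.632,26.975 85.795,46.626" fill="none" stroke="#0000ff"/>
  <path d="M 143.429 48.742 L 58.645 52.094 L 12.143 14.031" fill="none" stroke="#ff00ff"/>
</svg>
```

(bCNC post)
(Date: synthetic)
G21
G90
G00 X135.558 Y57.967
M4 S393
G1 X149.111 Y15.923 F1809
G1 X50.456 Y32.810
G1 X25.679 Y18.293
M5
G00 X30.462 Y9.855
M4 S393
G1 X99.632 Y60.924 F1809
G1 X85.795 Y41.273
M5
G00 X143.429 Y39.157
M4 S243
G1 X58.645 Y35.805 F3867
G1 X12.143 Y73.868
M5
G00 X0.000 Y0.000

Since the viewBox matches the mm dimensions, user units are millimetres directly. The only transform is the Y-flip y_m = 87.899 − y_svg.

Shape 1 is a open polyline drawn with `<path>`. Its stroke #0000ff means score at S393, F1809. After flipping Y the toolpath is (135.558,57.967) → (149.111,15.923) → (50.456,32.810) → (25.679,18.293).

Shape 2 is a open polyline drawn with `<polyline>`. Its stroke #0000ff means score at S393, F1809. After flipping Y the toolpath is (30.462,9.855) → (99.632,60.924) → (85.795,41.273).

Shape 3 is a open polyline drawn with `<path>`. Its stroke #ff00ff means engrave at S243, F3867. After flipping Y the toolpath is (143.429,39.157) → (58.645,35.805) → (12.143,73.868).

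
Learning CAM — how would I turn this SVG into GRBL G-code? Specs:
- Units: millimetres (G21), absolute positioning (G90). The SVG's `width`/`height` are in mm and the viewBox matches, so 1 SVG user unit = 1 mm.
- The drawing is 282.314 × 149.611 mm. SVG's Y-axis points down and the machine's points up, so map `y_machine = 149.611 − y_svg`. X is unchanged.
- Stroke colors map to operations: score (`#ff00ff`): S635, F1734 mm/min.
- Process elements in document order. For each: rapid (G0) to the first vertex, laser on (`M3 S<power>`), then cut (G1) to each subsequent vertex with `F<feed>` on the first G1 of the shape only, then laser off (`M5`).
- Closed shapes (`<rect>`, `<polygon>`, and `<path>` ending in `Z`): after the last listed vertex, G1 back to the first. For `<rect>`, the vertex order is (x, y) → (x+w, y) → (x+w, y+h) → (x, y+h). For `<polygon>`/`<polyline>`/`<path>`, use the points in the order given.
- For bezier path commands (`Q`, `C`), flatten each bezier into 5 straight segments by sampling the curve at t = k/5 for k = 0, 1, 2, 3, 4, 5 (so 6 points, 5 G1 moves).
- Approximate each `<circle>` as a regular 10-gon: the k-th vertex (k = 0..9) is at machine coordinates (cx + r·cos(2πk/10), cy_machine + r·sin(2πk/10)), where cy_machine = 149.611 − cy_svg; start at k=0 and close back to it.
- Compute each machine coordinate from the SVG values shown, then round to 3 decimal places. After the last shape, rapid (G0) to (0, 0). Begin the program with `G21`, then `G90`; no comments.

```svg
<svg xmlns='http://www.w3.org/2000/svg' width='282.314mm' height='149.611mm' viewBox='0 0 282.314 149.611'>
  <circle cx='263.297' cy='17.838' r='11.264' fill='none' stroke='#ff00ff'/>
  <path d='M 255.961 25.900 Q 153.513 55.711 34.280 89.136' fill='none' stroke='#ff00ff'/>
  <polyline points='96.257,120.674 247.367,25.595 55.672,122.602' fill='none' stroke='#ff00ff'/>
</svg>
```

G21
G90
G0 X274.561 Y131.773
M3 S635
G1 X272.410 Y138.394 F1734
G1 X266.778 Y142.486
G1 X259.816 Y142.486
G1 X254.184 Y138.394
G1 X252.033 Y131.773
G1 X254.184 Y125.152
G1 X259.816 Y121.060
G1 X266.778 Y121.060
G1 X272.410 Y125.152
G1 X274.561 Y131.773
M5
G0 X255.961 Y123.711
M3 S635
G1 X214.310 Y111.642 F1734
G1 X171.317 Y99.284
G1 X126.981 Y86.637
G1 X81.302 Y73.700
G1 X34.280 Y60.475
M5
G0 X96.257 Y28.937
M3 S635
G1 X247.367 Y124.016 F1734
G1 X55.672 Y27.009
M5
G0 X0.000 Y0.000

viewBox `0 0 282.314 149.611` with mm width/height → 1 unit = 1 mm. Flip: y_m = 149.611 − y_svg.

**Shape 1** — `<circle>` circle, stroke `#ff00ff` → score (S635, F1734). Machine vertices: (274.561,131.773) → (272.410,138.394) → (266.778,142.486) → (259.816,142.486) → (254.184,138.394) → (252.033,131.773) → (254.184,125.152) → (259.816,121.060) → (266.778,121.060) → (272.410,125.152) → (274.561,131.773). Closed: final G1 returns to the first vertex.

**Shape 2** — `<path>` quadratic bezier, stroke `#ff00ff` → score (S635, F1734). Control points (SVG): P0=(255.961,25.900), P1=(153.513,55.711), P2=(34.280,89.136); sampled at t=k/5. Machine vertices: (255.961,123.711) → (214.310,111.642) → (171.317,99.284) → (126.981,86.637) → (81.302,73.700) → (34.280,60.475). Open path.

**Shape 3** — `<polyline>` open polyline, stroke `#ff00ff` → score (S635, F1734). Machine vertices: (96.257,28.937) → (247.367,124.016) → (55.672,27.009). Open path.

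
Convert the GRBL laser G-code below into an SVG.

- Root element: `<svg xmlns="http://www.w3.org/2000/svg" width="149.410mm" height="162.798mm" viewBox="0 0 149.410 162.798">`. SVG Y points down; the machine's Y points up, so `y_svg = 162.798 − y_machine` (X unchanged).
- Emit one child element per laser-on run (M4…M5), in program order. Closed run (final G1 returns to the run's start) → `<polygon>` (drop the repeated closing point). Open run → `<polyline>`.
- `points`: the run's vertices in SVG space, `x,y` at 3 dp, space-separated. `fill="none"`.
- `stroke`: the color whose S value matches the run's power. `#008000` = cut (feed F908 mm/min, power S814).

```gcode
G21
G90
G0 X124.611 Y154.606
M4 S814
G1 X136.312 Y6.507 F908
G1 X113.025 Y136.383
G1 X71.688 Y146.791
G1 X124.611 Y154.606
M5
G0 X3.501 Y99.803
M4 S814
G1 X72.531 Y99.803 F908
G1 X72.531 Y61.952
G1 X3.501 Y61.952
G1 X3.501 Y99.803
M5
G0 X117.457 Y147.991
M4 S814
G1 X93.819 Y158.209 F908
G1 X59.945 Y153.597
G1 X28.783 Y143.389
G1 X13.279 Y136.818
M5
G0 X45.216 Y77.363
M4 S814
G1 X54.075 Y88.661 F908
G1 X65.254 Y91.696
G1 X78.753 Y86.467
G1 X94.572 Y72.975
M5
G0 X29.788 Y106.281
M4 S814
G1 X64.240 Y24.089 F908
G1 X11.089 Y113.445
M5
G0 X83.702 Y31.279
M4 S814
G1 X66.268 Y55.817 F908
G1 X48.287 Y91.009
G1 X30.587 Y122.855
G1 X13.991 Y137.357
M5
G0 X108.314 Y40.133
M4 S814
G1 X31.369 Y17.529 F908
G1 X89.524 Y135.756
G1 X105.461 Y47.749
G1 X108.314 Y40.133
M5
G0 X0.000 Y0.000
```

<svg xmlns="http://www.w3.org/2000/svg" width="149.410mm" height="162.798mm" viewBox="0 0 149.410 162.798">
  <polygon points="124.611,8.192 136.312,156.291 113.025,26.415 71.688,16.007" fill="none" stroke="#008000"/>
  <polygon points="3.501,62.995 72.531,62.995 72.531,100.846 3.501,100.846" fill="none" stroke="#008000"/>
  <polyline points="117.457,14.807 93.819,4.589 59.945,9.201 28.783,19.409 13.279,25.980" fill="none" stroke="#008000"/>
  <polyline points="45.216,85.435 54.075,74.137 65.254,71.102 78.753,76.331 94.572,89.823" fill="none" stroke="#008000"/>
  <polyline points="29.788,56.517 64.240,138.709 11.089,49.353" fill="none" stroke="#008000"/>
  <polyline points="83.702,131.519 66.268,106.981 48.287,71.789 30.587,39.943 13.991,25.441" fill="none" stroke="#008000"/>
  <polygon points="108.314,122.665 31.369,145.269 89.524,27.042 105.461,115.049" fill="none" stroke="#008000"/>
</svg>

Machine Y-up, SVG Y-down with viewBox height 162.798, so y_svg = 162.798 − y_machine; X carries over. Every run uses S814, so all elements get stroke `#008000` (cut).

Run 1: The run returns to its start, so emit a `<polygon>` with points (Y-flipped): 124.611,8.192 136.312,156.291 113.025,26.415 71.688,16.007.

Run 2: The run returns to its start, so emit a `<polygon>` with points (Y-flipped): 3.501,62.995 72.531,62.995 72.531,100.846 3.501,100.846.

Run 3: The run is open, so emit a `<polyline>` with points (Y-flipped): 117.457,14.807 93.819,4.589 59.945,9.201 28.783,19.409 13.279,25.980.

Run 4: The run is open, so emit a `<polyline>` with points (Y-flipped): 45.216,85.435 54.075,74.137 65.254,71.102 78.753,76.331 94.572,89.823.

Run 5: The run is open, so emit a `<polyline>` with points (Y-flipped): 29.788,56.517 64.240,138.709 11.089,49.353.

Run 6: The run is open, so emit a `<polyline>` with points (Y-flipped): 83.702,131.519 66.268,106.981 48.287,71.789 30.587,39.943 13.991,25.441.

Run 7: The run returns to its start, so emit a `<polygon>` with points (Y-flipped): 108.314,122.665 31.369,145.269 89.524,27.042 105.461,115.049.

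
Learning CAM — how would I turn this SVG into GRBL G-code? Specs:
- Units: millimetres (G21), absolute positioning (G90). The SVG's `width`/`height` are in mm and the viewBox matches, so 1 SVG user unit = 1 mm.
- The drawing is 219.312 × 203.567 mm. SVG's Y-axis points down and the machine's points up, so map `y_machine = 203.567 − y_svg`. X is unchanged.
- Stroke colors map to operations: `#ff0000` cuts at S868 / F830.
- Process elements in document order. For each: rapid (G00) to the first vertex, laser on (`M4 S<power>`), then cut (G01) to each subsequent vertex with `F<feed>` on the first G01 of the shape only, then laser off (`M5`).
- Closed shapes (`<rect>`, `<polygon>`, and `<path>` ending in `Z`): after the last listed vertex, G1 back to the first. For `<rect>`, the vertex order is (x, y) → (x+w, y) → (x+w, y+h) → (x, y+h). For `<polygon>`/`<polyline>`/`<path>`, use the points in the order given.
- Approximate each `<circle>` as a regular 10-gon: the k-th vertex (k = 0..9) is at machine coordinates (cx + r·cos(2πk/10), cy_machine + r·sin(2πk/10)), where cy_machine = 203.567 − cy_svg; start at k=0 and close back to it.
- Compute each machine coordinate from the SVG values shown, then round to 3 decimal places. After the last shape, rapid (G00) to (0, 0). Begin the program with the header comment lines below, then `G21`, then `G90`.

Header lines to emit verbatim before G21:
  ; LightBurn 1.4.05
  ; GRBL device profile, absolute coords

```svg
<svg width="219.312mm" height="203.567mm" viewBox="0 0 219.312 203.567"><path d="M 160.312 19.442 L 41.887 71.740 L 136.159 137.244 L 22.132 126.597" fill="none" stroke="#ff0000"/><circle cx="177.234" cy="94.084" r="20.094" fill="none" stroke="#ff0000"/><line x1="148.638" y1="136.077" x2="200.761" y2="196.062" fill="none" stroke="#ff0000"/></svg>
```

Since the viewBox matches the mm dimensions, user units are millimetres directly. The only transform is the Y-flip y_m = 203.567 − y_svg.

Shape 1 is a open polyline drawn with `<path>`. Its stroke #ff0000 means cut at S868, F830. After flipping Y the toolpath is (160.312,184.125) → (41.887,131.827) → (136.159,66.323) → (22.132,76.970).

Shape 2 is a circle drawn with `<circle>`. Its stroke #ff0000 means cut at S868, F830. After flipping Y the toolpath is (197.328,109.483) → (193.490,121.294) → (183.443,128.594) → (171.025,128.594) → (160.978,121.294) → (157.140,109.483) → (160.978,97.672) → (171.025,90.372) → (183.443,90.372) → (193.490,97.672) → (197.328,109.483), returning to the start.

Shape 3 is a line segment drawn with `<line>`. Its stroke #ff0000 means cut at S868, F830. After flipping Y the toolpath is (148.638,67.490) → (200.761,7.505).

; LightBurn 1.4.05
; GRBL device profile, absolute coords
G21
G90
G00 X160.312 Y184.125
M4 S868
G01 X41.887 Y131.827 F830
G01 X136.159 Y66.323
G01 X22.132 Y76.970
M5
G00 X197.328 Y109.483
M4 S868
G01 X193.490 Y121.294 F830
G01 X183.443 Y128.594
G01 X171.025 Y128.594
G01 X160.978 Y121.294
G01 X157.140 Y109.483
G01 X160.978 Y97.672
G01 X171.025 Y90.372
G01 X183.443 Y90.372
G01 X193.490 Y97.672
G01 X197.328 Y109.483
M5
G00 X148.638 Y67.490
M4 S868
G01 X200.761 Y7.505 F830
M5
G00 X0.000 Y0.000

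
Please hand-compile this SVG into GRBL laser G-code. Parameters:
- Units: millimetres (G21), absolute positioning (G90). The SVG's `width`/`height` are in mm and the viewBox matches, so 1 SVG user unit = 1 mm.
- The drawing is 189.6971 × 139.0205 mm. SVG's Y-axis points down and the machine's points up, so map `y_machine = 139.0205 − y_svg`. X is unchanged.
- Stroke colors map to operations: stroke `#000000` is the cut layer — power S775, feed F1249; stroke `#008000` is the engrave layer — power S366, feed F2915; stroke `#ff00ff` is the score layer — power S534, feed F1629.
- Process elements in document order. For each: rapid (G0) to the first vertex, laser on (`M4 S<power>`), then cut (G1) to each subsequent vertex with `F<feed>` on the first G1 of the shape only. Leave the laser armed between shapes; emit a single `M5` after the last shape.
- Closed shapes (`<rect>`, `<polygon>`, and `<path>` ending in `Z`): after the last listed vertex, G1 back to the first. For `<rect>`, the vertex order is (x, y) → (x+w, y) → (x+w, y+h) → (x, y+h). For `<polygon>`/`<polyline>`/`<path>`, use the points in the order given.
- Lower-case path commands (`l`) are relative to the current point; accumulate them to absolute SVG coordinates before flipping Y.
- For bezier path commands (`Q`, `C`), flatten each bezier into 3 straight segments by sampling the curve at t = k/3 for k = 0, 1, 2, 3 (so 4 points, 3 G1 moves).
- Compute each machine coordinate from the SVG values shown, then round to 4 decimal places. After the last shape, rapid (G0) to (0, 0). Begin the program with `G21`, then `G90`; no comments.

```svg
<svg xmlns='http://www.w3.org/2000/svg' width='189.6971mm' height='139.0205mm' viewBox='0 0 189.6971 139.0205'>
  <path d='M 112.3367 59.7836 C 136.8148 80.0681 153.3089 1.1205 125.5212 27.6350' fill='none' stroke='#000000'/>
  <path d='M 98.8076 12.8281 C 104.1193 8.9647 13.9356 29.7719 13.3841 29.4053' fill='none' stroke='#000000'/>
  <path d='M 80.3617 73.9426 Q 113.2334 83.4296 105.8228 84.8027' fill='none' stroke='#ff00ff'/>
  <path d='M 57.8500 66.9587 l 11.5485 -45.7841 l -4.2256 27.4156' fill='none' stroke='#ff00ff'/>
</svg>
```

G21
G90
G0 X112.3367 Y79.2369
M4 S775
G1 X132.8091 Y84.4485 F1249
G1 X139.8927 Y110.3272
G1 X125.5212 Y111.3855
G0 X98.8076 Y126.1924
M4 S775
G1 X79.1441 Y123.5302 F1249
G1 X36.9564 Y114.6086
G1 X13.3841 Y109.6152
G0 X80.3617 Y65.0779
M4 S534
G1 X97.8004 Y59.6548 F1629
G1 X106.2874 Y56.0347
G1 X105.8228 Y54.2178
G0 X57.8500 Y72.0618
M4 S534
G1 X69.3985 Y117.8459 F1629
G1 X65.1729 Y90.4303
M5
G0 X0.0000 Y0.0000

viewBox `0 0 189.6971 139.0205` with mm width/height → 1 unit = 1 mm. Flip: y_m = 139.0205 − y_svg.

**Shape 1** — `<path>` cubic bezier, stroke `#000000` → cut (S775, F1249). Control points (SVG): P0=(112.3367,59.7836), P1=(136.8148,80.0681), P2=(153.3089,1.1205), P3=(125.5212,27.6350); sampled at t=k/3. Machine vertices: (112.3367,79.2369) → (132.8091,84.4485) → (139.8927,110.3272) → (125.5212,111.3855). Open path.

**Shape 2** — `<path>` cubic bezier, stroke `#000000` → cut (S775, F1249). Control points (SVG): P0=(98.8076,12.8281), P1=(104.1193,8.9647), P2=(13.9356,29.7719), P3=(13.3841,29.4053); sampled at t=k/3. Machine vertices: (98.8076,126.1924) → (79.1441,123.5302) → (36.9564,114.6086) → (13.3841,109.6152). Open path.

**Shape 3** — `<path>` quadratic bezier, stroke `#ff00ff` → score (S534, F1629). Control points (SVG): P0=(80.3617,73.9426), P1=(113.2334,83.4296), P2=(105.8228,84.8027); sampled at t=k/3. Machine vertices: (80.3617,65.0779) → (97.8004,59.6548) → (106.2874,56.0347) → (105.8228,54.2178). Open path.

**Shape 4** — `<path>` open polyline, stroke `#ff00ff` → score (S534, F1629). Machine vertices: (57.8500,72.0618) → (69.3985,117.8459) → (65.1729,90.4303). Open path.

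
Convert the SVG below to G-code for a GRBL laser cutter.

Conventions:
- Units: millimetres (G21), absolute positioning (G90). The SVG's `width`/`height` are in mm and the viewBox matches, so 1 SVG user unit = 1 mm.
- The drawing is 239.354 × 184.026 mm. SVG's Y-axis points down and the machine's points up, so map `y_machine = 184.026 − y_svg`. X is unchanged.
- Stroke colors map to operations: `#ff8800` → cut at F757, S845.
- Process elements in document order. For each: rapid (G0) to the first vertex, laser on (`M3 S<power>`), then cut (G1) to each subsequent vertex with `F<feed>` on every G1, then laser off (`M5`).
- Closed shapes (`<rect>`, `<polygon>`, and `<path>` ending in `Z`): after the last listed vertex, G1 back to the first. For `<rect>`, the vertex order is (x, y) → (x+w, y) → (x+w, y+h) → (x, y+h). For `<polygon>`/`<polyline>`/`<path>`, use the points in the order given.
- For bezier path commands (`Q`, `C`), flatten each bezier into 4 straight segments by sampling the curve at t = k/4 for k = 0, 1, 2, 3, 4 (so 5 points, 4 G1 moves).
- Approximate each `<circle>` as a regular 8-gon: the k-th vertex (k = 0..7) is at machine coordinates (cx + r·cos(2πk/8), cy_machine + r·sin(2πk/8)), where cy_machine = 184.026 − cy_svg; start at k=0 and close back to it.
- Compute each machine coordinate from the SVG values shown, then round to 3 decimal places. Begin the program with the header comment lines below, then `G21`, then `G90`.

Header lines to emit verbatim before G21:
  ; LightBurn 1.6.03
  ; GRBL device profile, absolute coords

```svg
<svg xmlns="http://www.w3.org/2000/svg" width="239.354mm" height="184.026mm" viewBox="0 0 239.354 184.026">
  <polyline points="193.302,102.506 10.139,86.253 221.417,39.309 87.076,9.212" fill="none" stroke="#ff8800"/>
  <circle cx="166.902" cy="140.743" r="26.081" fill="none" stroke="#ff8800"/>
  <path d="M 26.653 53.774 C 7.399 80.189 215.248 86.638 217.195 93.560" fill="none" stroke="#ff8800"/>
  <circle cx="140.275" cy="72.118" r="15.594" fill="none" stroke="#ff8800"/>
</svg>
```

; LightBurn 1.6.03
; GRBL device profile, absolute coords
G21
G90
G0 X193.302 Y81.520
M3 S845
G1 X10.139 Y97.773 F757
G1 X221.417 Y144.717 F757
G1 X87.076 Y174.814 F757
M5
G0 X192.983 Y43.283
M3 S845
G1 X185.344 Y61.725 F757
G1 X166.902 Y69.364 F757
G1 X148.460 Y61.725 F757
G1 X140.821 Y43.283 F757
G1 X148.460 Y24.841 F757
G1 X166.902 Y17.202 F757
G1 X185.344 Y24.841 F757
G1 X192.983 Y43.283 F757
M5
G0 X26.653 Y130.252
M3 S845
G1 X48.029 Y113.865 F757
G1 X113.974 Y103.049 F757
G1 X183.894 Y95.888 F757
G1 X217.195 Y90.466 F757
M5
G0 X155.869 Y111.908
M3 S845
G1 X151.302 Y122.935 F757
G1 X140.275 Y127.502 F757
G1 X129.248 Y122.935 F757
G1 X124.681 Y111.908 F757
G1 X129.248 Y100.881 F757
G1 X140.275 Y96.314 F757
G1 X151.302 Y100.881 F757
G1 X155.869 Y111.908 F757
M5

viewBox `0 0 239.354 184.026` with mm width/height → 1 unit = 1 mm. Flip: y_m = 184.026 − y_svg.

**Shape 1** — `<polyline>` open polyline, stroke `#ff8800` → cut (S845, F757). Machine vertices: (193.302,81.520) → (10.139,97.773) → (221.417,144.717) → (87.076,174.814). Open path.

**Shape 2** — `<circle>` circle, stroke `#ff8800` → cut (S845, F757). Machine vertices: (192.983,43.283) → (185.344,61.725) → (166.902,69.364) → (148.460,61.725) → (140.821,43.283) → (148.460,24.841) → (166.902,17.202) → (185.344,24.841) → (192.983,43.283). Closed: final G1 returns to the first vertex.

**Shape 3** — `<path>` cubic bezier, stroke `#ff8800` → cut (S845, F757). Control points (SVG): P0=(26.653,53.774), P1=(7.399,80.189), P2=(215.248,86.638), P3=(217.195,93.560); sampled at t=k/4. Machine vertices: (26.653,130.252) → (48.029,113.865) → (113.974,103.049) → (183.894,95.888) → (217.195,90.466). Open path.

**Shape 4** — `<circle>` circle, stroke `#ff8800` → cut (S845, F757). Machine vertices: (155.869,111.908) → (151.302,122.935) → (140.275,127.502) → (129.248,122.935) → (124.681,111.908) → (129.248,100.881) → (140.275,96.314) → (151.302,100.881) → (155.869,111.908). Closed: final G1 returns to the first vertex.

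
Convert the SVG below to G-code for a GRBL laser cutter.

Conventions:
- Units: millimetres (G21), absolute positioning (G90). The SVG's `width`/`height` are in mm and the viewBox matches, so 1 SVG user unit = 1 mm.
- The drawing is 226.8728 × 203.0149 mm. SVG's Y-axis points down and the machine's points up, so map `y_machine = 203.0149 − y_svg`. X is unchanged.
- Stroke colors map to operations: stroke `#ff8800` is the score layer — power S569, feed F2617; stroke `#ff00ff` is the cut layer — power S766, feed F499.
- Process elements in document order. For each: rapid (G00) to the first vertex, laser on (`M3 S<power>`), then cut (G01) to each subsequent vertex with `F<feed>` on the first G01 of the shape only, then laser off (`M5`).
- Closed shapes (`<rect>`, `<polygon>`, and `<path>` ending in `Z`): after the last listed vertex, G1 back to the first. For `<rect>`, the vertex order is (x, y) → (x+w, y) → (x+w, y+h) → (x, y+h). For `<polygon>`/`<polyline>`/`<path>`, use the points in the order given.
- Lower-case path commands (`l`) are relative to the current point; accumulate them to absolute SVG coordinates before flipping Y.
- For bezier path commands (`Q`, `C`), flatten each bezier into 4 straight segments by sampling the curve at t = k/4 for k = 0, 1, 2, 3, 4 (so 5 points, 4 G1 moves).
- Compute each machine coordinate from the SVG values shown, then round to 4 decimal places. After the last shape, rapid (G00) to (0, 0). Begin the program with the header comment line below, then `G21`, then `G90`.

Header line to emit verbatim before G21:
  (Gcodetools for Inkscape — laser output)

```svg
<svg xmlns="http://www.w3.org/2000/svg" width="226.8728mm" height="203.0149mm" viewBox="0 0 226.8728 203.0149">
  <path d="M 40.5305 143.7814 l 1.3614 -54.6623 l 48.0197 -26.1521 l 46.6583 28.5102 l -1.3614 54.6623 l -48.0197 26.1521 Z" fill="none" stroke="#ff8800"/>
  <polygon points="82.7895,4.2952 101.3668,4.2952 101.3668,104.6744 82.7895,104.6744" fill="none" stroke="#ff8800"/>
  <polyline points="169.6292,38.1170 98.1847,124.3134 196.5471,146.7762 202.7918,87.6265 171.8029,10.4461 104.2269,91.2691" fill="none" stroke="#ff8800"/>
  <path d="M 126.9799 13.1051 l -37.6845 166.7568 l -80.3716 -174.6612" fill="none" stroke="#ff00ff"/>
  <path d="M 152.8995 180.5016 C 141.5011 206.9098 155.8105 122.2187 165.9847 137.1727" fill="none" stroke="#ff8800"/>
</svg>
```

viewBox `0 0 226.8728 203.0149` with mm width/height → 1 unit = 1 mm. Flip: y_m = 203.0149 − y_svg.

**Shape 1** — `<path>` regular polygon, stroke `#ff8800` → score (S569, F2617). Machine vertices: (40.5305,59.2335) → (41.8919,113.8958) → (89.9116,140.0479) → (136.5699,111.5377) → (135.2085,56.8754) → (87.1888,30.7233) → (40.5305,59.2335). Closed: final G1 returns to the first vertex.

**Shape 2** — `<polygon>` rectangle, stroke `#ff8800` → score (S569, F2617). Machine vertices: (82.7895,198.7197) → (101.3668,198.7197) → (101.3668,98.3405) → (82.7895,98.3405) → (82.7895,198.7197). Closed: final G1 returns to the first vertex.

**Shape 3** — `<polyline>` open polyline, stroke `#ff8800` → score (S569, F2617). Machine vertices: (169.6292,164.8979) → (98.1847,78.7015) → (196.5471,56.2387) → (202.7918,115.3884) → (171.8029,192.5688) → (104.2269,111.7458). Open path.

**Shape 4** — `<path>` open polyline, stroke `#ff00ff` → cut (S766, F499). Machine vertices: (126.9799,189.9098) → (89.2954,23.1530) → (8.9238,197.8142). Open path.

**Shape 5** — `<path>` cubic bezier, stroke `#ff8800` → score (S569, F2617). Control points (SVG): P0=(152.8995,180.5016), P1=(141.5011,206.9098), P2=(155.8105,122.2187), P3=(165.9847,137.1727); sampled at t=k/4. Machine vertices: (152.8995,22.5133) → (148.7046,20.2454) → (151.3524,39.8824) → (158.0450,61.6671) → (165.9847,65.8422). Open path.

(Gcodetools for Inkscape — laser output)
G21
G90
G00 X40.5305 Y59.2335
M3 S569
G01 X41.8919 Y113.8958 F2617
G01 X89.9116 Y140.0479
G01 X136.5699 Y111.5377
G01 X135.2085 Y56.8754
G01 X87.1888 Y30.7233
G01 X40.5305 Y59.2335
M5
G00 X82.7895 Y198.7197
M3 S569
G01 X101.3668 Y198.7197 F2617
G01 X101.3668 Y98.3405
G01 X82.7895 Y98.3405
G01 X82.7895 Y198.7197
M5
G00 X169.6292 Y164.8979
M3 S569
G01 X98.1847 Y78.7015 F2617
G01 X196.5471 Y56.2387
G01 X202.7918 Y115.3884
G01 X171.8029 Y192.5688
G01 X104.2269 Y111.7458
M5
G00 X126.9799 Y189.9098
M3 S766
G01 X89.2954 Y23.1530 F499
G01 X8.9238 Y197.8142
M5
G00 X152.8995 Y22.5133
M3 S569
G01 X148.7046 Y20.2454 F2617
G01 X151.3524 Y39.8824
G01 X158.0450 Y61.6671
G01 X165.9847 Y65.8422
M5
G00 X0.0000 Y0.0000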